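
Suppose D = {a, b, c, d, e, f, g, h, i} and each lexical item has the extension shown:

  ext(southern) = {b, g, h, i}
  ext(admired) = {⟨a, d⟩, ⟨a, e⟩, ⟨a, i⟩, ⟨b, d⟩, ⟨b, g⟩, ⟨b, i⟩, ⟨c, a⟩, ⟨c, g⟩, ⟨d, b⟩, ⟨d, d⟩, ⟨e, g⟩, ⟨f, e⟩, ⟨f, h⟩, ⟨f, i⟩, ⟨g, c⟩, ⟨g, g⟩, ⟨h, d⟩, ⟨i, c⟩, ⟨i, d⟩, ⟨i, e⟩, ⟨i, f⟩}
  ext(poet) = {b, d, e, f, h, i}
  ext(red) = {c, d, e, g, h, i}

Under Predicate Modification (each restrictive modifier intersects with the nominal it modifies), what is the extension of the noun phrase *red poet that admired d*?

⟦that admired d⟧ = {x : ⟨x, d⟩ ∈ ⟦admired⟧} = {a, b, d, h, i}
⟦poet⟧ = {b, d, e, f, h, i}
… ∩ ⟦that admired d⟧ = {b, d, e, f, h, i} ∩ {a, b, d, h, i} = {b, d, h, i}
… ∩ ⟦red⟧ = {b, d, h, i} ∩ {c, d, e, g, h, i} = {d, h, i}
So ⟦red poet that admired d⟧ = {d, h, i}.

{d, h, i}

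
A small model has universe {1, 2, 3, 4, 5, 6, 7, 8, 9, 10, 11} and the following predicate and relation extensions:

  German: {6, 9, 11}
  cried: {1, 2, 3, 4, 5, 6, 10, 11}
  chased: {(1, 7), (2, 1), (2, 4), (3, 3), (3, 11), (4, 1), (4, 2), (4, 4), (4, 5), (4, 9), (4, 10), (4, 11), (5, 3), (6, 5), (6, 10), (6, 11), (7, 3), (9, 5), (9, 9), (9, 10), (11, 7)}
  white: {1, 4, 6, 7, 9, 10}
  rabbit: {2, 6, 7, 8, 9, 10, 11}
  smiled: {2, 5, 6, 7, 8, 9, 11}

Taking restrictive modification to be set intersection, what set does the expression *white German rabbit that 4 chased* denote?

{9}

⟦that 4 chased⟧ = {x : ⟨4, x⟩ ∈ ⟦chased⟧} = {1, 2, 4, 5, 9, 10, 11}
⟦rabbit⟧ = {2, 6, 7, 8, 9, 10, 11}
… ∩ ⟦that 4 chased⟧ = {2, 6, 7, 8, 9, 10, 11} ∩ {1, 2, 4, 5, 9, 10, 11} = {2, 9, 10, 11}
… ∩ ⟦white⟧ = {2, 9, 10, 11} ∩ {1, 4, 6, 7, 9, 10} = {9, 10}
… ∩ ⟦German⟧ = {9, 10} ∩ {6, 9, 11} = {9}
So ⟦white German rabbit that 4 chased⟧ = {9}.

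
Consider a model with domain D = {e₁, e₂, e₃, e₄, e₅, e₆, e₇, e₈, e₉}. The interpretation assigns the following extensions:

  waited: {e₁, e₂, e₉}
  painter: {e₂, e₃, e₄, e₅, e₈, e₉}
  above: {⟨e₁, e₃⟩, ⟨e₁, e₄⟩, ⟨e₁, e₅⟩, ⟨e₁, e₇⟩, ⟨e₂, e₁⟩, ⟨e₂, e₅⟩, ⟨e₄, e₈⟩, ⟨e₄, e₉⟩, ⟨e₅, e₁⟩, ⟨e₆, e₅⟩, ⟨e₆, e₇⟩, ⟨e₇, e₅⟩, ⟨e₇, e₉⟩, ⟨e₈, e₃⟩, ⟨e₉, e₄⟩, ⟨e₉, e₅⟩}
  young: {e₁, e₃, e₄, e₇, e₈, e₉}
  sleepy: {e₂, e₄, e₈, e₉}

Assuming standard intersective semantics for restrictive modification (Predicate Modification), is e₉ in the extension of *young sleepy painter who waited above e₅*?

⟦who waited⟧ = ⟦waited⟧ = {e₁, e₂, e₉}
⟦above e₅⟧ = {x : ⟨x, e₅⟩ ∈ ⟦above⟧} = {e₁, e₂, e₆, e₇, e₉}
⟦painter⟧ = {e₂, e₃, e₄, e₅, e₈, e₉}
… ∩ ⟦who waited⟧ = {e₂, e₃, e₄, e₅, e₈, e₉} ∩ {e₁, e₂, e₉} = {e₂, e₉}
… ∩ ⟦above e₅⟧ = {e₂, e₉} ∩ {e₁, e₂, e₆, e₇, e₉} = {e₂, e₉}
… ∩ ⟦young⟧ = {e₂, e₉} ∩ {e₁, e₃, e₄, e₇, e₈, e₉} = {e₉}
… ∩ ⟦sleepy⟧ = {e₉} ∩ {e₂, e₄, e₈, e₉} = {e₉}
⟦young sleepy painter who waited above e₅⟧ = {e₉}; e₉ ∈ this set.

yes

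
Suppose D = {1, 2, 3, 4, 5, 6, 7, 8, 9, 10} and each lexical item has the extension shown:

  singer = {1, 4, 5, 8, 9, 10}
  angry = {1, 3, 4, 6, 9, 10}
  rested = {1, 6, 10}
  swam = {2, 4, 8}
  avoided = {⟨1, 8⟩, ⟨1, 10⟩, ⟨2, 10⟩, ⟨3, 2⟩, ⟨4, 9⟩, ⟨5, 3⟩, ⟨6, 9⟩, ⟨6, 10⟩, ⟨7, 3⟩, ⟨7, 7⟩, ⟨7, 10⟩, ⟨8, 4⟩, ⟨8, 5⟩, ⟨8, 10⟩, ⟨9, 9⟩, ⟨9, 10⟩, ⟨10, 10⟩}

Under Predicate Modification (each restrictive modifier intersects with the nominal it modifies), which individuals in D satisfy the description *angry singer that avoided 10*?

{1, 9, 10}

⟦that avoided 10⟧ = {x : ⟨x, 10⟩ ∈ ⟦avoided⟧} = {1, 2, 6, 7, 8, 9, 10}
⟦singer⟧ = {1, 4, 5, 8, 9, 10}
… ∩ ⟦that avoided 10⟧ = {1, 4, 5, 8, 9, 10} ∩ {1, 2, 6, 7, 8, 9, 10} = {1, 8, 9, 10}
… ∩ ⟦angry⟧ = {1, 8, 9, 10} ∩ {1, 3, 4, 6, 9, 10} = {1, 9, 10}
So ⟦angry singer that avoided 10⟧ = {1, 9, 10}.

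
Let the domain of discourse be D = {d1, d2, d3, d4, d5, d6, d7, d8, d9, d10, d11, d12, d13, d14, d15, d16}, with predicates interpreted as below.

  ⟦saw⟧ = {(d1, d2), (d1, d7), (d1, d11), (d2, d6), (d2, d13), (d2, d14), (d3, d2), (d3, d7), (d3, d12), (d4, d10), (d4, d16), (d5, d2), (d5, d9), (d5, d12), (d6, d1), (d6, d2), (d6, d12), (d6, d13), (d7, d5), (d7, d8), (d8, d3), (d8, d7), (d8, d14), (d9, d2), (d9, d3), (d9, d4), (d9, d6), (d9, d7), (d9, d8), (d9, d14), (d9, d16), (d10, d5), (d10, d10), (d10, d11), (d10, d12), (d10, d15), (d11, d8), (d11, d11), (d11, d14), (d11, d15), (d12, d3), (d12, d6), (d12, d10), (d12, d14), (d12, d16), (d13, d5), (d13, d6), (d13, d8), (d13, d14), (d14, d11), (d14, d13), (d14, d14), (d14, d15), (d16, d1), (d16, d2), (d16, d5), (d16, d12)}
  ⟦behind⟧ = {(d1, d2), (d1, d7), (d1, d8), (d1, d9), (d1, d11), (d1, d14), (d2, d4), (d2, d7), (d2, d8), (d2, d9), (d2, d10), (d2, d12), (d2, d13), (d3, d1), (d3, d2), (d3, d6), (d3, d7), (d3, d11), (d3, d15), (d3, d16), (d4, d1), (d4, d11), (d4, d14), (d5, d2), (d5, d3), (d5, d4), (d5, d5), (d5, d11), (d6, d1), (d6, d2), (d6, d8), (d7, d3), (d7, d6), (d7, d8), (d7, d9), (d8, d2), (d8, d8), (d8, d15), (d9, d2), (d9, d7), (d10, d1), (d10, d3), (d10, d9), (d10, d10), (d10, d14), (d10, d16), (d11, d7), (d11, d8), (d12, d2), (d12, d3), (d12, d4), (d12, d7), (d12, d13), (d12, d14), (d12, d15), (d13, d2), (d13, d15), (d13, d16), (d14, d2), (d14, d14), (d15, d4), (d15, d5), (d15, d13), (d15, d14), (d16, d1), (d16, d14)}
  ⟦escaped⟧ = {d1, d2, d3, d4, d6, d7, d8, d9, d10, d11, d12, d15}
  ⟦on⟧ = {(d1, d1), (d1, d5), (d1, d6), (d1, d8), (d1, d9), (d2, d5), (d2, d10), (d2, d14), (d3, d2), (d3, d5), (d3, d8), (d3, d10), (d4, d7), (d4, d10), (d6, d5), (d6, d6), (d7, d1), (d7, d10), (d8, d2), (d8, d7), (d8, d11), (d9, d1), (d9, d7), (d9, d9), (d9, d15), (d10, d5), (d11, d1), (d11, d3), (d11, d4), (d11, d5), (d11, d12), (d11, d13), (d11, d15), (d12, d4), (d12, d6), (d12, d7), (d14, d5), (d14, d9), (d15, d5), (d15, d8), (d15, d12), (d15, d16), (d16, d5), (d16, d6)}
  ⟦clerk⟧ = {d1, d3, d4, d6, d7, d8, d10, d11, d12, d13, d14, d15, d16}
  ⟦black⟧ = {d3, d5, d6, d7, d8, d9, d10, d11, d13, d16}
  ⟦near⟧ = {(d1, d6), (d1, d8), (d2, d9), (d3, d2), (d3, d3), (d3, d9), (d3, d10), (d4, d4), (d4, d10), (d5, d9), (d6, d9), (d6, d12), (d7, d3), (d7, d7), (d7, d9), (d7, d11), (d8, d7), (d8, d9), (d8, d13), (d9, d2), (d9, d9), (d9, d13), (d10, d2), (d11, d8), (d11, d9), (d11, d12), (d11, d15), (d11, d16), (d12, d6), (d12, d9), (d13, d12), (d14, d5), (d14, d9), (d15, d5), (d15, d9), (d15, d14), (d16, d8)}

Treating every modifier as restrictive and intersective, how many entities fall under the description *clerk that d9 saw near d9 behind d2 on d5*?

3

⟦that d9 saw⟧ = {x : ⟨d9, x⟩ ∈ ⟦saw⟧} = {d2, d3, d4, d6, d7, d8, d14, d16}
⟦near d9⟧ = {x : ⟨x, d9⟩ ∈ ⟦near⟧} = {d2, d3, d5, d6, d7, d8, d9, d11, d12, d14, d15}
⟦behind d2⟧ = {x : ⟨x, d2⟩ ∈ ⟦behind⟧} = {d1, d3, d5, d6, d8, d9, d12, d13, d14}
⟦on d5⟧ = {x : ⟨x, d5⟩ ∈ ⟦on⟧} = {d1, d2, d3, d6, d10, d11, d14, d15, d16}
⟦clerk⟧ = {d1, d3, d4, d6, d7, d8, d10, d11, d12, d13, d14, d15, d16}
… ∩ ⟦that d9 saw⟧ = {d1, d3, d4, d6, d7, d8, d10, d11, d12, d13, d14, d15, d16} ∩ {d2, d3, d4, d6, d7, d8, d14, d16} = {d3, d4, d6, d7, d8, d14, d16}
… ∩ ⟦near d9⟧ = {d3, d4, d6, d7, d8, d14, d16} ∩ {d2, d3, d5, d6, d7, d8, d9, d11, d12, d14, d15} = {d3, d6, d7, d8, d14}
… ∩ ⟦behind d2⟧ = {d3, d6, d7, d8, d14} ∩ {d1, d3, d5, d6, d8, d9, d12, d13, d14} = {d3, d6, d8, d14}
… ∩ ⟦on d5⟧ = {d3, d6, d8, d14} ∩ {d1, d2, d3, d6, d10, d11, d14, d15, d16} = {d3, d6, d14}
⟦clerk that d9 saw near d9 behind d2 on d5⟧ = {d3, d6, d14}, so the cardinality is 3.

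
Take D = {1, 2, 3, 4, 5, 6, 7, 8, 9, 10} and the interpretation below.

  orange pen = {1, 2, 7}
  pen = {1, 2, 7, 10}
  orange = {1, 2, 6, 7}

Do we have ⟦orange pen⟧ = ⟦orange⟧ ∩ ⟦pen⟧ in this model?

⟦orange⟧ ∩ ⟦pen⟧ = {1, 2, 6, 7} ∩ {1, 2, 7, 10} = {1, 2, 7}
Observed ⟦orange pen⟧ = {1, 2, 7}.
These coincide, so the modifier is intersective here.

yes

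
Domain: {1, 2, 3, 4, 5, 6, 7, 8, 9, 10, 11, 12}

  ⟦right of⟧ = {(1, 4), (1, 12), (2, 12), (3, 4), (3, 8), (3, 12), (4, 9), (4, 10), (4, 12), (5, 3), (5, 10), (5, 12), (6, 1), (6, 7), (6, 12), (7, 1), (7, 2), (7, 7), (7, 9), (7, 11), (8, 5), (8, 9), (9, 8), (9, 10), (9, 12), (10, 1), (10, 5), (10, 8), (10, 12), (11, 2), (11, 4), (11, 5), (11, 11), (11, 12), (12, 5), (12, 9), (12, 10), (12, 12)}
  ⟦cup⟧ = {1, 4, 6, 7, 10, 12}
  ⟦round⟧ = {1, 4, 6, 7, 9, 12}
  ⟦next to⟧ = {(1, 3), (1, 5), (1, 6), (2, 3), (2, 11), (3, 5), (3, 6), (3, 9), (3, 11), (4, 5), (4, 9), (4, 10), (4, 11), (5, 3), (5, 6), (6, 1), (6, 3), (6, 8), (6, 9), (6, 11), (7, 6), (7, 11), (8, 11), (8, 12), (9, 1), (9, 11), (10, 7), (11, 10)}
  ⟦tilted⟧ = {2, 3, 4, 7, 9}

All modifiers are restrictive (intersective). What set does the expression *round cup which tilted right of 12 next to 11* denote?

⟦which tilted⟧ = ⟦tilted⟧ = {2, 3, 4, 7, 9}
⟦right of 12⟧ = {x : ⟨x, 12⟩ ∈ ⟦right of⟧} = {1, 2, 3, 4, 5, 6, 9, 10, 11, 12}
⟦next to 11⟧ = {x : ⟨x, 11⟩ ∈ ⟦next to⟧} = {2, 3, 4, 6, 7, 8, 9}
⟦cup⟧ = {1, 4, 6, 7, 10, 12}
… ∩ ⟦which tilted⟧ = {1, 4, 6, 7, 10, 12} ∩ {2, 3, 4, 7, 9} = {4, 7}
… ∩ ⟦right of 12⟧ = {4, 7} ∩ {1, 2, 3, 4, 5, 6, 9, 10, 11, 12} = {4}
… ∩ ⟦next to 11⟧ = {4} ∩ {2, 3, 4, 6, 7, 8, 9} = {4}
… ∩ ⟦round⟧ = {4} ∩ {1, 4, 6, 7, 9, 12} = {4}
So ⟦round cup which tilted right of 12 next to 11⟧ = {4}.

{4}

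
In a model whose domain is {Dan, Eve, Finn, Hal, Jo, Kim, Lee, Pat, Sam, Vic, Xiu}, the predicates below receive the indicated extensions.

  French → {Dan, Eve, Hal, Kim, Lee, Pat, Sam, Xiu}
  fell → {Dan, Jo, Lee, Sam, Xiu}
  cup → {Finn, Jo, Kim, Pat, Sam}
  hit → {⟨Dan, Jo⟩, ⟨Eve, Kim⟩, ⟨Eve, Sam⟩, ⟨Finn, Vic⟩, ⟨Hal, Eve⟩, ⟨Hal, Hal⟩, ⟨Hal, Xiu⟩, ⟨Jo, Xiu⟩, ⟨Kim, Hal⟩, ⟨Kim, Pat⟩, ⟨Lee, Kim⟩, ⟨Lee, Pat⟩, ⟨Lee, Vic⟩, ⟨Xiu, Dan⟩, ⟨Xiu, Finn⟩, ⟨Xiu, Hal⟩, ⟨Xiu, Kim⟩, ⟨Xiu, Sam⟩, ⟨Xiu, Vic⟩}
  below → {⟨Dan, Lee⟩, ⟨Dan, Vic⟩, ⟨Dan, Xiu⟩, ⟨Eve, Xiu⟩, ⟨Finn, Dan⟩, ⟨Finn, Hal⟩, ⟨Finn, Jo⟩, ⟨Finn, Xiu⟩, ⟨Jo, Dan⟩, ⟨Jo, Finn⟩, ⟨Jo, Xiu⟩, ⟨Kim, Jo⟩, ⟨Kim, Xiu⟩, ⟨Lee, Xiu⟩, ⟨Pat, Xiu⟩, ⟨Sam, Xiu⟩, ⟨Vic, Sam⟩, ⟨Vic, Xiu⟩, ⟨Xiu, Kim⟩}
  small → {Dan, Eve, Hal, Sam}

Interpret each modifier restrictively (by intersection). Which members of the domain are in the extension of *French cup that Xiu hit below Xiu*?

{Kim, Sam}

⟦that Xiu hit⟧ = {x : ⟨Xiu, x⟩ ∈ ⟦hit⟧} = {Dan, Finn, Hal, Kim, Sam, Vic}
⟦below Xiu⟧ = {x : ⟨x, Xiu⟩ ∈ ⟦below⟧} = {Dan, Eve, Finn, Jo, Kim, Lee, Pat, Sam, Vic}
⟦cup⟧ = {Finn, Jo, Kim, Pat, Sam}
… ∩ ⟦that Xiu hit⟧ = {Finn, Jo, Kim, Pat, Sam} ∩ {Dan, Finn, Hal, Kim, Sam, Vic} = {Finn, Kim, Sam}
… ∩ ⟦below Xiu⟧ = {Finn, Kim, Sam} ∩ {Dan, Eve, Finn, Jo, Kim, Lee, Pat, Sam, Vic} = {Finn, Kim, Sam}
… ∩ ⟦French⟧ = {Finn, Kim, Sam} ∩ {Dan, Eve, Hal, Kim, Lee, Pat, Sam, Xiu} = {Kim, Sam}
So ⟦French cup that Xiu hit below Xiu⟧ = {Kim, Sam}.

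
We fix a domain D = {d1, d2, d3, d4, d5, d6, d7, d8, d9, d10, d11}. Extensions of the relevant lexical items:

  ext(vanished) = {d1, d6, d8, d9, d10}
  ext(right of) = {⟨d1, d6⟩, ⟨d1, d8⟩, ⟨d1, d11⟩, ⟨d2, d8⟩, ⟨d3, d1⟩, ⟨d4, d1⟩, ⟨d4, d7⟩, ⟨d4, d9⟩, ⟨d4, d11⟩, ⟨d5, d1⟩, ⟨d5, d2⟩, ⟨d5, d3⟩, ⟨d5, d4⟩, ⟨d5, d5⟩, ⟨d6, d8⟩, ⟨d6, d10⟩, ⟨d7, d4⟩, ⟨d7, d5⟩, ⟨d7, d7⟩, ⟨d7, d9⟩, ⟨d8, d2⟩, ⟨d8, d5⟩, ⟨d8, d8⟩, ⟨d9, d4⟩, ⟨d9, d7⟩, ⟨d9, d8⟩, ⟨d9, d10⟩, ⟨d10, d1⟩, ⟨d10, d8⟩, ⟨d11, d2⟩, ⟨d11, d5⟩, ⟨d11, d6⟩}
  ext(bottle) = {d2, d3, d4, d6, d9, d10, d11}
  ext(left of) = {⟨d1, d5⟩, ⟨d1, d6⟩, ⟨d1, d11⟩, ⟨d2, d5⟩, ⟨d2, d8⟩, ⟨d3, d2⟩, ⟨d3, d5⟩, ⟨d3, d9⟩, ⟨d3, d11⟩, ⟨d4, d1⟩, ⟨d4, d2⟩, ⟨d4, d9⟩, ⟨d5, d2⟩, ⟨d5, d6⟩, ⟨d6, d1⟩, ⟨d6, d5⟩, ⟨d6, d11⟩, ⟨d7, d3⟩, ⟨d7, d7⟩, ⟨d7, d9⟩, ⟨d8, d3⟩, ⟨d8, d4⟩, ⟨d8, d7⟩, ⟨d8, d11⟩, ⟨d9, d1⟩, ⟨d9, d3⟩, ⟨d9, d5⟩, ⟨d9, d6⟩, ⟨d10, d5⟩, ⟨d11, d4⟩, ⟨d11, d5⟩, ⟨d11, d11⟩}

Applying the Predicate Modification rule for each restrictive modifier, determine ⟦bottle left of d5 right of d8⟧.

{d2, d6, d9, d10}

⟦left of d5⟧ = {x : ⟨x, d5⟩ ∈ ⟦left of⟧} = {d1, d2, d3, d6, d9, d10, d11}
⟦right of d8⟧ = {x : ⟨x, d8⟩ ∈ ⟦right of⟧} = {d1, d2, d6, d8, d9, d10}
⟦bottle⟧ = {d2, d3, d4, d6, d9, d10, d11}
… ∩ ⟦left of d5⟧ = {d2, d3, d4, d6, d9, d10, d11} ∩ {d1, d2, d3, d6, d9, d10, d11} = {d2, d3, d6, d9, d10, d11}
… ∩ ⟦right of d8⟧ = {d2, d3, d6, d9, d10, d11} ∩ {d1, d2, d6, d8, d9, d10} = {d2, d6, d9, d10}
So ⟦bottle left of d5 right of d8⟧ = {d2, d6, d9, d10}.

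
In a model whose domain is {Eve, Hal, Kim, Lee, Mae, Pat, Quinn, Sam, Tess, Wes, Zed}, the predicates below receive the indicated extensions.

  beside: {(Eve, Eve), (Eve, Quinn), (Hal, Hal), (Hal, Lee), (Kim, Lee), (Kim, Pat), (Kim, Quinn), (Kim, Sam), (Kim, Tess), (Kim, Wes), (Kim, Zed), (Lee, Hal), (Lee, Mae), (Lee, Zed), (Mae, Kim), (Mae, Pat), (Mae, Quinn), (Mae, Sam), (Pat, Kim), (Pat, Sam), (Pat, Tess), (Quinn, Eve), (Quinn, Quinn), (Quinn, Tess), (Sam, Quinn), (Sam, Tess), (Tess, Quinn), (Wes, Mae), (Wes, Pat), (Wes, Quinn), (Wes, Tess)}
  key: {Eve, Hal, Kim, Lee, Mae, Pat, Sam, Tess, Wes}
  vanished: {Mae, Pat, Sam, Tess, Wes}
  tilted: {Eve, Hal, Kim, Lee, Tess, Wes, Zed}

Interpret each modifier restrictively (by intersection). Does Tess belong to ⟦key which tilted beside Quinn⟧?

⟦which tilted⟧ = ⟦tilted⟧ = {Eve, Hal, Kim, Lee, Tess, Wes, Zed}
⟦beside Quinn⟧ = {x : ⟨x, Quinn⟩ ∈ ⟦beside⟧} = {Eve, Kim, Mae, Quinn, Sam, Tess, Wes}
⟦key⟧ = {Eve, Hal, Kim, Lee, Mae, Pat, Sam, Tess, Wes}
… ∩ ⟦which tilted⟧ = {Eve, Hal, Kim, Lee, Mae, Pat, Sam, Tess, Wes} ∩ {Eve, Hal, Kim, Lee, Tess, Wes, Zed} = {Eve, Hal, Kim, Lee, Tess, Wes}
… ∩ ⟦beside Quinn⟧ = {Eve, Hal, Kim, Lee, Tess, Wes} ∩ {Eve, Kim, Mae, Quinn, Sam, Tess, Wes} = {Eve, Kim, Tess, Wes}
⟦key which tilted beside Quinn⟧ = {Eve, Kim, Tess, Wes}; Tess ∈ this set.

yes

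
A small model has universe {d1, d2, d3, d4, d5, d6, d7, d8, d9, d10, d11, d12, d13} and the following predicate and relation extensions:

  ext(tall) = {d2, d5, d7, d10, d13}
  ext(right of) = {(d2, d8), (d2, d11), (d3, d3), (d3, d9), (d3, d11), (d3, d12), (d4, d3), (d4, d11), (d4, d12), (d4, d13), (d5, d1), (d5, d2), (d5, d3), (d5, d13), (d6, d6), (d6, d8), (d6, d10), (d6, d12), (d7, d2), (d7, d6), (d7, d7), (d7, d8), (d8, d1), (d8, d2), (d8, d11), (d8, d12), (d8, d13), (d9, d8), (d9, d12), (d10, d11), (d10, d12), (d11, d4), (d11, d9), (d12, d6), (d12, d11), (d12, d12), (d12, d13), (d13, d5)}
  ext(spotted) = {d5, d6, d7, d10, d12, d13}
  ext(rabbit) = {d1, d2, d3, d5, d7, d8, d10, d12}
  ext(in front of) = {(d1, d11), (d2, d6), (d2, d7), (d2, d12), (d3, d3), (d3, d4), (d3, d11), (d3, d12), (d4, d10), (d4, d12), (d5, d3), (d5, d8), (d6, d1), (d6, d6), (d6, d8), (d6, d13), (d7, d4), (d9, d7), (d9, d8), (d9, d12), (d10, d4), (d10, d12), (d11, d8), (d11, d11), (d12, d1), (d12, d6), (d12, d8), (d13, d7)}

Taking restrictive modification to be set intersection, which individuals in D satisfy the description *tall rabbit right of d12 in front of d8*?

∅

⟦right of d12⟧ = {x : ⟨x, d12⟩ ∈ ⟦right of⟧} = {d3, d4, d6, d8, d9, d10, d12}
⟦in front of d8⟧ = {x : ⟨x, d8⟩ ∈ ⟦in front of⟧} = {d5, d6, d9, d11, d12}
⟦rabbit⟧ = {d1, d2, d3, d5, d7, d8, d10, d12}
… ∩ ⟦right of d12⟧ = {d1, d2, d3, d5, d7, d8, d10, d12} ∩ {d3, d4, d6, d8, d9, d10, d12} = {d3, d8, d10, d12}
… ∩ ⟦in front of d8⟧ = {d3, d8, d10, d12} ∩ {d5, d6, d9, d11, d12} = {d12}
… ∩ ⟦tall⟧ = {d12} ∩ {d2, d5, d7, d10, d13} = ∅
So ⟦tall rabbit right of d12 in front of d8⟧ = ∅.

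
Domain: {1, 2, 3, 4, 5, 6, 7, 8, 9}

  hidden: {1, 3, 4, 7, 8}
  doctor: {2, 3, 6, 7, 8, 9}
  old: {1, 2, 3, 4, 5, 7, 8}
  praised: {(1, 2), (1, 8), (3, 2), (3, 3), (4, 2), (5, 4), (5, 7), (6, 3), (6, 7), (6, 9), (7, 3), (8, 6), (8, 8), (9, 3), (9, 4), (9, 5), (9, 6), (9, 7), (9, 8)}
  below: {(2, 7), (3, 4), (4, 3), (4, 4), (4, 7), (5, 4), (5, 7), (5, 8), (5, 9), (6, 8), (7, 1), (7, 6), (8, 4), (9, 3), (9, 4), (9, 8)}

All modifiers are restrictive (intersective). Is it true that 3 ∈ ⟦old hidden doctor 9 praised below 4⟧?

⟦9 praised⟧ = {x : ⟨9, x⟩ ∈ ⟦praised⟧} = {3, 4, 5, 6, 7, 8}
⟦below 4⟧ = {x : ⟨x, 4⟩ ∈ ⟦below⟧} = {3, 4, 5, 8, 9}
⟦doctor⟧ = {2, 3, 6, 7, 8, 9}
… ∩ ⟦9 praised⟧ = {2, 3, 6, 7, 8, 9} ∩ {3, 4, 5, 6, 7, 8} = {3, 6, 7, 8}
… ∩ ⟦below 4⟧ = {3, 6, 7, 8} ∩ {3, 4, 5, 8, 9} = {3, 8}
… ∩ ⟦old⟧ = {3, 8} ∩ {1, 2, 3, 4, 5, 7, 8} = {3, 8}
… ∩ ⟦hidden⟧ = {3, 8} ∩ {1, 3, 4, 7, 8} = {3, 8}
⟦old hidden doctor 9 praised below 4⟧ = {3, 8}; 3 ∈ this set.

yes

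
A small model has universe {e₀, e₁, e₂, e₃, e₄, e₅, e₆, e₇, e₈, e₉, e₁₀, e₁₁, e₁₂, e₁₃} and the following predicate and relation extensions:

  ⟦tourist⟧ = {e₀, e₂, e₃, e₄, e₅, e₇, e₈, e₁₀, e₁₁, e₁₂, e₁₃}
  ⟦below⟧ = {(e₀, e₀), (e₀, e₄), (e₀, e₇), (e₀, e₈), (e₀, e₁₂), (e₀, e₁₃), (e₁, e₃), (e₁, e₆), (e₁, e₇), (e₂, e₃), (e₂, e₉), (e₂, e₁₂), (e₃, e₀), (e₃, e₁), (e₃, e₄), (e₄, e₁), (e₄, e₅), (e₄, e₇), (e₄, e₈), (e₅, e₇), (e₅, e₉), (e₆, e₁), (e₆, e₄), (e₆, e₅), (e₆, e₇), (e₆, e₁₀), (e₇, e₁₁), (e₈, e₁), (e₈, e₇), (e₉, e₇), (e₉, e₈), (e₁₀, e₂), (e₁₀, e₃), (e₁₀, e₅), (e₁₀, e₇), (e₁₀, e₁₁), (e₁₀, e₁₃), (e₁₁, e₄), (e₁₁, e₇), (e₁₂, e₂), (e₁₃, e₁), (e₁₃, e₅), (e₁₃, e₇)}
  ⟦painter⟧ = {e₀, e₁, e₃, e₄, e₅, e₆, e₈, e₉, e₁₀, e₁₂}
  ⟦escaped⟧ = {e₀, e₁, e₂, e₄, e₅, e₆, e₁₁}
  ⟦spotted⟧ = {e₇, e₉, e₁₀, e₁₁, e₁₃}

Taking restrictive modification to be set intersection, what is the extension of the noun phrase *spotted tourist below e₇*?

⟦below e₇⟧ = {x : ⟨x, e₇⟩ ∈ ⟦below⟧} = {e₀, e₁, e₄, e₅, e₆, e₈, e₉, e₁₀, e₁₁, e₁₃}
⟦tourist⟧ = {e₀, e₂, e₃, e₄, e₅, e₇, e₈, e₁₀, e₁₁, e₁₂, e₁₃}
… ∩ ⟦below e₇⟧ = {e₀, e₂, e₃, e₄, e₅, e₇, e₈, e₁₀, e₁₁, e₁₂, e₁₃} ∩ {e₀, e₁, e₄, e₅, e₆, e₈, e₉, e₁₀, e₁₁, e₁₃} = {e₀, e₄, e₅, e₈, e₁₀, e₁₁, e₁₃}
… ∩ ⟦spotted⟧ = {e₀, e₄, e₅, e₈, e₁₀, e₁₁, e₁₃} ∩ {e₇, e₉, e₁₀, e₁₁, e₁₃} = {e₁₀, e₁₁, e₁₃}
So ⟦spotted tourist below e₇⟧ = {e₁₀, e₁₁, e₁₃}.

{e₁₀, e₁₁, e₁₃}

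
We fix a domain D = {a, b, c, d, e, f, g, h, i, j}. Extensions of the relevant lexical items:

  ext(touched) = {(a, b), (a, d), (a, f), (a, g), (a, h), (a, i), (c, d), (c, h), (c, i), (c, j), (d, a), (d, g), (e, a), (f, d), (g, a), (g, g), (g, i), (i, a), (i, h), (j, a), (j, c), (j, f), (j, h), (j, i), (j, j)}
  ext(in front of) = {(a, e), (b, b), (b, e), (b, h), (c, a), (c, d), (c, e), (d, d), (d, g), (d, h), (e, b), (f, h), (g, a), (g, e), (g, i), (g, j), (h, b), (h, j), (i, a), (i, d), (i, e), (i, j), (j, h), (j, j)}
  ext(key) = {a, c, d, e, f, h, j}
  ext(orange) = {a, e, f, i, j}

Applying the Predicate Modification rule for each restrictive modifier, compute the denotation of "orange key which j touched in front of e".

{a}

⟦which j touched⟧ = {x : ⟨j, x⟩ ∈ ⟦touched⟧} = {a, c, f, h, i, j}
⟦in front of e⟧ = {x : ⟨x, e⟩ ∈ ⟦in front of⟧} = {a, b, c, g, i}
⟦key⟧ = {a, c, d, e, f, h, j}
… ∩ ⟦which j touched⟧ = {a, c, d, e, f, h, j} ∩ {a, c, f, h, i, j} = {a, c, f, h, j}
… ∩ ⟦in front of e⟧ = {a, c, f, h, j} ∩ {a, b, c, g, i} = {a, c}
… ∩ ⟦orange⟧ = {a, c} ∩ {a, e, f, i, j} = {a}
So ⟦orange key which j touched in front of e⟧ = {a}.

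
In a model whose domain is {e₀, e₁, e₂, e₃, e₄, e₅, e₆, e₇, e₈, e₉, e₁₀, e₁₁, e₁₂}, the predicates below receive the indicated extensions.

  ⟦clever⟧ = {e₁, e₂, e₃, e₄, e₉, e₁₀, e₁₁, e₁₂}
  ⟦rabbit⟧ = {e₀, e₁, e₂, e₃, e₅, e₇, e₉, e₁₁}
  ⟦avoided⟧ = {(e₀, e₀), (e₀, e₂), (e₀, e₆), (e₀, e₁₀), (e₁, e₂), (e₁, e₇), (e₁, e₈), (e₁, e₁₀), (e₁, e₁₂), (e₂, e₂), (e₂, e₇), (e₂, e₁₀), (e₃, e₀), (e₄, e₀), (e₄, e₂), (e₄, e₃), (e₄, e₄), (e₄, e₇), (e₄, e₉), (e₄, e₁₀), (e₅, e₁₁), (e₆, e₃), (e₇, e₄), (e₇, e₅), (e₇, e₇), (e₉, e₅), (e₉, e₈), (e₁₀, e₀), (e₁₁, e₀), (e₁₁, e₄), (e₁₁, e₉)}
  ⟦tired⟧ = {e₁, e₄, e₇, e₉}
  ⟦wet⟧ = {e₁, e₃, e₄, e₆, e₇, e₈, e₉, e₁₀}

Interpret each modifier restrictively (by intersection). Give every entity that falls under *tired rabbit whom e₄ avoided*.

⟦whom e₄ avoided⟧ = {x : ⟨e₄, x⟩ ∈ ⟦avoided⟧} = {e₀, e₂, e₃, e₄, e₇, e₉, e₁₀}
⟦rabbit⟧ = {e₀, e₁, e₂, e₃, e₅, e₇, e₉, e₁₁}
… ∩ ⟦whom e₄ avoided⟧ = {e₀, e₁, e₂, e₃, e₅, e₇, e₉, e₁₁} ∩ {e₀, e₂, e₃, e₄, e₇, e₉, e₁₀} = {e₀, e₂, e₃, e₇, e₉}
… ∩ ⟦tired⟧ = {e₀, e₂, e₃, e₇, e₉} ∩ {e₁, e₄, e₇, e₉} = {e₇, e₉}
So ⟦tired rabbit whom e₄ avoided⟧ = {e₇, e₉}.

{e₇, e₉}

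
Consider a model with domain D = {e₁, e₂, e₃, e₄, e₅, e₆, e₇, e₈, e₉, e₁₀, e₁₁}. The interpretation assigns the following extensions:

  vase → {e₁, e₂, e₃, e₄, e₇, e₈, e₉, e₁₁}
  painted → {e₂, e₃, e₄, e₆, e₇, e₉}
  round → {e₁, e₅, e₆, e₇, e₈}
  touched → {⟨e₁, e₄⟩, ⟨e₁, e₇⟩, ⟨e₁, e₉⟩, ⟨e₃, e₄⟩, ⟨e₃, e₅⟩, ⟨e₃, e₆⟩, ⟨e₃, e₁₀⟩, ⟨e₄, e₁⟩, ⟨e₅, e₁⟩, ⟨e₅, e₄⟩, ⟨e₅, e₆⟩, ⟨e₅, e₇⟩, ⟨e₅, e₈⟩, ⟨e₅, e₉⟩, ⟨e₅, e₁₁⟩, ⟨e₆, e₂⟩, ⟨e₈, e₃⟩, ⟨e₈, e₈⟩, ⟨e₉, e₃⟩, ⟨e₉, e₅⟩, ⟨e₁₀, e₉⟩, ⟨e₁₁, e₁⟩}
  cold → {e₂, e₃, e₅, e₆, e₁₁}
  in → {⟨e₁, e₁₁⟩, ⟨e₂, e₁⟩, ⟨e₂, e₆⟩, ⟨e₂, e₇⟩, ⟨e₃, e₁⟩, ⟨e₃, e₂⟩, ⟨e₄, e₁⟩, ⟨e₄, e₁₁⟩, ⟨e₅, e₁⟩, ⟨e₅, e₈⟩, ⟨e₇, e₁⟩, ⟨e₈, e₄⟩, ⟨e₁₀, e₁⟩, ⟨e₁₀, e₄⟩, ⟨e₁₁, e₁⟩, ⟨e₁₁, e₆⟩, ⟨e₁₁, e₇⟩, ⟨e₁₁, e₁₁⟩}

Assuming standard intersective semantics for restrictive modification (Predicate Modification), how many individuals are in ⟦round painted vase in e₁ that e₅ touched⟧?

1

⟦in e₁⟧ = {x : ⟨x, e₁⟩ ∈ ⟦in⟧} = {e₂, e₃, e₄, e₅, e₇, e₁₀, e₁₁}
⟦that e₅ touched⟧ = {x : ⟨e₅, x⟩ ∈ ⟦touched⟧} = {e₁, e₄, e₆, e₇, e₈, e₉, e₁₁}
⟦vase⟧ = {e₁, e₂, e₃, e₄, e₇, e₈, e₉, e₁₁}
… ∩ ⟦in e₁⟧ = {e₁, e₂, e₃, e₄, e₇, e₈, e₉, e₁₁} ∩ {e₂, e₃, e₄, e₅, e₇, e₁₀, e₁₁} = {e₂, e₃, e₄, e₇, e₁₁}
… ∩ ⟦that e₅ touched⟧ = {e₂, e₃, e₄, e₇, e₁₁} ∩ {e₁, e₄, e₆, e₇, e₈, e₉, e₁₁} = {e₄, e₇, e₁₁}
… ∩ ⟦round⟧ = {e₄, e₇, e₁₁} ∩ {e₁, e₅, e₆, e₇, e₈} = {e₇}
… ∩ ⟦painted⟧ = {e₇} ∩ {e₂, e₃, e₄, e₆, e₇, e₉} = {e₇}
⟦round painted vase in e₁ that e₅ touched⟧ = {e₇}, so the cardinality is 1.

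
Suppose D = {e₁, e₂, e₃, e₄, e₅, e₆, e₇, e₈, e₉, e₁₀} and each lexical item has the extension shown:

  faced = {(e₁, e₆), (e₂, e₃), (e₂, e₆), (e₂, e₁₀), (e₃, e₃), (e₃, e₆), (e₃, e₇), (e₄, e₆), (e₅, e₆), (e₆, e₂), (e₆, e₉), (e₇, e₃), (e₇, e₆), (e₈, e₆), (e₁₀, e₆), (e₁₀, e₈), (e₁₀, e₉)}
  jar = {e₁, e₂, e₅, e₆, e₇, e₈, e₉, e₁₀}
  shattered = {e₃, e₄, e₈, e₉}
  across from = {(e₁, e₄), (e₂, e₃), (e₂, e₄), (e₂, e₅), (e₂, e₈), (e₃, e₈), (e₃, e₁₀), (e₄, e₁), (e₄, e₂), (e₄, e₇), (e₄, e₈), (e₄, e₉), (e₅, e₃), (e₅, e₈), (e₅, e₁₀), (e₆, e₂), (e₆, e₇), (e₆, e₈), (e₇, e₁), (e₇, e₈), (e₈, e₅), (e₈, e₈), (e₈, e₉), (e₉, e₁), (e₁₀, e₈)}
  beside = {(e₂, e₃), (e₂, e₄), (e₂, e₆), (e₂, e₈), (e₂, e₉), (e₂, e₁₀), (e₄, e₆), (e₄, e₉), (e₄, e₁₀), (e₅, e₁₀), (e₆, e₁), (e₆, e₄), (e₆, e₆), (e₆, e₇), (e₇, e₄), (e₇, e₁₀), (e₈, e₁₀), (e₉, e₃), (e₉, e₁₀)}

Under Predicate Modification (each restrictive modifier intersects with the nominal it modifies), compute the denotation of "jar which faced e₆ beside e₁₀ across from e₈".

{e₂, e₅, e₇, e₈}

⟦which faced e₆⟧ = {x : ⟨x, e₆⟩ ∈ ⟦faced⟧} = {e₁, e₂, e₃, e₄, e₅, e₇, e₈, e₁₀}
⟦beside e₁₀⟧ = {x : ⟨x, e₁₀⟩ ∈ ⟦beside⟧} = {e₂, e₄, e₅, e₇, e₈, e₉}
⟦across from e₈⟧ = {x : ⟨x, e₈⟩ ∈ ⟦across from⟧} = {e₂, e₃, e₄, e₅, e₆, e₇, e₈, e₁₀}
⟦jar⟧ = {e₁, e₂, e₅, e₆, e₇, e₈, e₉, e₁₀}
… ∩ ⟦which faced e₆⟧ = {e₁, e₂, e₅, e₆, e₇, e₈, e₉, e₁₀} ∩ {e₁, e₂, e₃, e₄, e₅, e₇, e₈, e₁₀} = {e₁, e₂, e₅, e₇, e₈, e₁₀}
… ∩ ⟦beside e₁₀⟧ = {e₁, e₂, e₅, e₇, e₈, e₁₀} ∩ {e₂, e₄, e₅, e₇, e₈, e₉} = {e₂, e₅, e₇, e₈}
… ∩ ⟦across from e₈⟧ = {e₂, e₅, e₇, e₈} ∩ {e₂, e₃, e₄, e₅, e₆, e₇, e₈, e₁₀} = {e₂, e₅, e₇, e₈}
So ⟦jar which faced e₆ beside e₁₀ across from e₈⟧ = {e₂, e₅, e₇, e₈}.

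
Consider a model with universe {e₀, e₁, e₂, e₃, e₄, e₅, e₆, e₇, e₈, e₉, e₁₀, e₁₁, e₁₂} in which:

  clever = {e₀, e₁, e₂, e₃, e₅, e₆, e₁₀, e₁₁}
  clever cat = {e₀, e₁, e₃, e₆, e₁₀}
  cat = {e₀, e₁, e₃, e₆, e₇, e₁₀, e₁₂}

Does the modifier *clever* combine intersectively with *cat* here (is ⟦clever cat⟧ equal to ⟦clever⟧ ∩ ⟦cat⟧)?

yes

⟦clever⟧ ∩ ⟦cat⟧ = {e₀, e₁, e₂, e₃, e₅, e₆, e₁₀, e₁₁} ∩ {e₀, e₁, e₃, e₆, e₇, e₁₀, e₁₂} = {e₀, e₁, e₃, e₆, e₁₀}
Observed ⟦clever cat⟧ = {e₀, e₁, e₃, e₆, e₁₀}.
These coincide, so the modifier is intersective here.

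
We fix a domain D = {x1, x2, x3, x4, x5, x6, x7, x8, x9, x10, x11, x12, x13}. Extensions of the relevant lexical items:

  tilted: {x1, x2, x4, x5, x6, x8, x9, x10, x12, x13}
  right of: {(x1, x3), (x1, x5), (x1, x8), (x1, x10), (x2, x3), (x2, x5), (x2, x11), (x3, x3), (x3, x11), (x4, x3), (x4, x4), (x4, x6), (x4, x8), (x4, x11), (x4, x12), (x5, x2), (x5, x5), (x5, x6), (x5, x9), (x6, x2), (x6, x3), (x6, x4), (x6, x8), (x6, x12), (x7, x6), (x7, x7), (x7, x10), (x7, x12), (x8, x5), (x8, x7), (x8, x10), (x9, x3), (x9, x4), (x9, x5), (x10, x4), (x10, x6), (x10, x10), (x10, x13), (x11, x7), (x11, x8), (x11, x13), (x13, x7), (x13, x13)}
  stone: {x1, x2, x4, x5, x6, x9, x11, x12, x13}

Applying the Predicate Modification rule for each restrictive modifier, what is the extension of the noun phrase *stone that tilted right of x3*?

{x1, x2, x4, x6, x9}

⟦that tilted⟧ = ⟦tilted⟧ = {x1, x2, x4, x5, x6, x8, x9, x10, x12, x13}
⟦right of x3⟧ = {x : ⟨x, x3⟩ ∈ ⟦right of⟧} = {x1, x2, x3, x4, x6, x9}
⟦stone⟧ = {x1, x2, x4, x5, x6, x9, x11, x12, x13}
… ∩ ⟦that tilted⟧ = {x1, x2, x4, x5, x6, x9, x11, x12, x13} ∩ {x1, x2, x4, x5, x6, x8, x9, x10, x12, x13} = {x1, x2, x4, x5, x6, x9, x12, x13}
… ∩ ⟦right of x3⟧ = {x1, x2, x4, x5, x6, x9, x12, x13} ∩ {x1, x2, x3, x4, x6, x9} = {x1, x2, x4, x6, x9}
So ⟦stone that tilted right of x3⟧ = {x1, x2, x4, x6, x9}.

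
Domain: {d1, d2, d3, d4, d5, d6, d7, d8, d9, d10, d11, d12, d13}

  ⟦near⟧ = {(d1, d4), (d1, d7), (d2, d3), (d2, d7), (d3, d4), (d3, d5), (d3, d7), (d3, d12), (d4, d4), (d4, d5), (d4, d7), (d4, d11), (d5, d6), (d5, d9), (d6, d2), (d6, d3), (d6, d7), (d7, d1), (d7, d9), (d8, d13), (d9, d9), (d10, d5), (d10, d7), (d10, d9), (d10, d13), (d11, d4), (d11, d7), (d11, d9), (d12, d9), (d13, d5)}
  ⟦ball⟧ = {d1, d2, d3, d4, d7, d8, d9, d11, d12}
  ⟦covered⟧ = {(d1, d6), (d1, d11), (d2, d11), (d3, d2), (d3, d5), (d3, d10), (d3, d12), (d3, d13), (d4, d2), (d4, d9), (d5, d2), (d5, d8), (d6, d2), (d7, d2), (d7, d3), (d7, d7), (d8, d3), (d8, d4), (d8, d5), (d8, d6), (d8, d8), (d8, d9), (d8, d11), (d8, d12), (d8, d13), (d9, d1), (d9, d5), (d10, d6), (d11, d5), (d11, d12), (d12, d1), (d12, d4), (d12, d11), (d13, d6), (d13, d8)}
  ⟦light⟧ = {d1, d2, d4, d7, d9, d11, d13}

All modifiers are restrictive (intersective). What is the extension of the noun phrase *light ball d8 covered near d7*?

{d4, d11}

⟦d8 covered⟧ = {x : ⟨d8, x⟩ ∈ ⟦covered⟧} = {d3, d4, d5, d6, d8, d9, d11, d12, d13}
⟦near d7⟧ = {x : ⟨x, d7⟩ ∈ ⟦near⟧} = {d1, d2, d3, d4, d6, d10, d11}
⟦ball⟧ = {d1, d2, d3, d4, d7, d8, d9, d11, d12}
… ∩ ⟦d8 covered⟧ = {d1, d2, d3, d4, d7, d8, d9, d11, d12} ∩ {d3, d4, d5, d6, d8, d9, d11, d12, d13} = {d3, d4, d8, d9, d11, d12}
… ∩ ⟦near d7⟧ = {d3, d4, d8, d9, d11, d12} ∩ {d1, d2, d3, d4, d6, d10, d11} = {d3, d4, d11}
… ∩ ⟦light⟧ = {d3, d4, d11} ∩ {d1, d2, d4, d7, d9, d11, d13} = {d4, d11}
So ⟦light ball d8 covered near d7⟧ = {d4, d11}.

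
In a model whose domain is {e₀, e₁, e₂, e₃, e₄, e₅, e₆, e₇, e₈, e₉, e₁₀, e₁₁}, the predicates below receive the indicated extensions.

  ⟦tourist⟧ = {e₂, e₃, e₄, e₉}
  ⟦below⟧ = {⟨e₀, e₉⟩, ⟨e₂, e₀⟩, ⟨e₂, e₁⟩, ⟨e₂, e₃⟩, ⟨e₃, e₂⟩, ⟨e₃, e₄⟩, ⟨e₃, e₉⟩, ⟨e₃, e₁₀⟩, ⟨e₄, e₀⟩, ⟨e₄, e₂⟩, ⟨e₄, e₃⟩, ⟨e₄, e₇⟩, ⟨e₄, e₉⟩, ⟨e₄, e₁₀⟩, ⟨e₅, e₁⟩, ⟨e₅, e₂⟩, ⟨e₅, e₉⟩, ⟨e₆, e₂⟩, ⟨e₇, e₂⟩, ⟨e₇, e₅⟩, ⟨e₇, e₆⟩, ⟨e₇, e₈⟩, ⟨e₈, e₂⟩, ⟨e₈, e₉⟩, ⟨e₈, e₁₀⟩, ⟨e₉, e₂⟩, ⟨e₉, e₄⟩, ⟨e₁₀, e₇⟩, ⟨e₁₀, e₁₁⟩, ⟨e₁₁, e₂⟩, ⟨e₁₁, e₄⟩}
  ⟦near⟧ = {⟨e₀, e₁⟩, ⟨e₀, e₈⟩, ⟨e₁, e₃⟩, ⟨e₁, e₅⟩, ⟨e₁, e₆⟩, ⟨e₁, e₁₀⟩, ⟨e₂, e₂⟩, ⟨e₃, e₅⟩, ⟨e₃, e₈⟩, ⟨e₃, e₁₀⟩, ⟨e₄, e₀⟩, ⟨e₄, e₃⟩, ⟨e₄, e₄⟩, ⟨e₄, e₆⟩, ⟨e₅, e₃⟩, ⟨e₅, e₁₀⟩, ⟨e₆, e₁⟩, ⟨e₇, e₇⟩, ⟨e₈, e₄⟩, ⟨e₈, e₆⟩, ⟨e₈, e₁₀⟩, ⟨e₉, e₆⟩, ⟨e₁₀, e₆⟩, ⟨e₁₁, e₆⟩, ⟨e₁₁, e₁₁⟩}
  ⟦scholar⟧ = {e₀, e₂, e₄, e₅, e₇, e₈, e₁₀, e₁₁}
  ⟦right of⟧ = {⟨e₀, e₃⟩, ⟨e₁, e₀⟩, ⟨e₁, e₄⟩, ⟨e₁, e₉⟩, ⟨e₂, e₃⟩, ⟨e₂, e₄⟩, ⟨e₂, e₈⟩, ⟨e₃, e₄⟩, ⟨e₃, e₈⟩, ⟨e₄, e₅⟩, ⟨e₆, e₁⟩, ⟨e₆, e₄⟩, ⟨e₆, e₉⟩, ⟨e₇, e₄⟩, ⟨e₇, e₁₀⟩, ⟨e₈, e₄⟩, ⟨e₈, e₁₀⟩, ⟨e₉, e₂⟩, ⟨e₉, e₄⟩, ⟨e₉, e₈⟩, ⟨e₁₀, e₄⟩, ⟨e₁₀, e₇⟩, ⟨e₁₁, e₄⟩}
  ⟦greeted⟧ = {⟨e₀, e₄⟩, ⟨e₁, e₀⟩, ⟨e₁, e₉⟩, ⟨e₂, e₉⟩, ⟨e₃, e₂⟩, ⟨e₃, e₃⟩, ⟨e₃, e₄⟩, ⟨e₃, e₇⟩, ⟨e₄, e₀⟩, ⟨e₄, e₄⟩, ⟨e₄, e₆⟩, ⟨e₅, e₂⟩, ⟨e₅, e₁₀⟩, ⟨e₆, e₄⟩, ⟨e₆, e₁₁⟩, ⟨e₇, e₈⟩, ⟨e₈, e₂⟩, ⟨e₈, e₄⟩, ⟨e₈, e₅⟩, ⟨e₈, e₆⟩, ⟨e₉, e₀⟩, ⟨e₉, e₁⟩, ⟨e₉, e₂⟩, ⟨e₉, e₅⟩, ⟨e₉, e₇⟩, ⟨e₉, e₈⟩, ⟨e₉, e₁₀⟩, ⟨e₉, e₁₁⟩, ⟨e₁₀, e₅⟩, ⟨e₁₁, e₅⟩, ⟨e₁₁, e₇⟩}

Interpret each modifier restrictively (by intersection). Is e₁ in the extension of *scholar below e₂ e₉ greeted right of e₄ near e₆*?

no

⟦below e₂⟧ = {x : ⟨x, e₂⟩ ∈ ⟦below⟧} = {e₃, e₄, e₅, e₆, e₇, e₈, e₉, e₁₁}
⟦e₉ greeted⟧ = {x : ⟨e₉, x⟩ ∈ ⟦greeted⟧} = {e₀, e₁, e₂, e₅, e₇, e₈, e₁₀, e₁₁}
⟦right of e₄⟧ = {x : ⟨x, e₄⟩ ∈ ⟦right of⟧} = {e₁, e₂, e₃, e₆, e₇, e₈, e₉, e₁₀, e₁₁}
⟦near e₆⟧ = {x : ⟨x, e₆⟩ ∈ ⟦near⟧} = {e₁, e₄, e₈, e₉, e₁₀, e₁₁}
⟦scholar⟧ = {e₀, e₂, e₄, e₅, e₇, e₈, e₁₀, e₁₁}
… ∩ ⟦below e₂⟧ = {e₀, e₂, e₄, e₅, e₇, e₈, e₁₀, e₁₁} ∩ {e₃, e₄, e₅, e₆, e₇, e₈, e₉, e₁₁} = {e₄, e₅, e₇, e₈, e₁₁}
… ∩ ⟦e₉ greeted⟧ = {e₄, e₅, e₇, e₈, e₁₁} ∩ {e₀, e₁, e₂, e₅, e₇, e₈, e₁₀, e₁₁} = {e₅, e₇, e₈, e₁₁}
… ∩ ⟦right of e₄⟧ = {e₅, e₇, e₈, e₁₁} ∩ {e₁, e₂, e₃, e₆, e₇, e₈, e₉, e₁₀, e₁₁} = {e₇, e₈, e₁₁}
… ∩ ⟦near e₆⟧ = {e₇, e₈, e₁₁} ∩ {e₁, e₄, e₈, e₉, e₁₀, e₁₁} = {e₈, e₁₁}
⟦scholar below e₂ e₉ greeted right of e₄ near e₆⟧ = {e₈, e₁₁}; e₁ ∉ this set.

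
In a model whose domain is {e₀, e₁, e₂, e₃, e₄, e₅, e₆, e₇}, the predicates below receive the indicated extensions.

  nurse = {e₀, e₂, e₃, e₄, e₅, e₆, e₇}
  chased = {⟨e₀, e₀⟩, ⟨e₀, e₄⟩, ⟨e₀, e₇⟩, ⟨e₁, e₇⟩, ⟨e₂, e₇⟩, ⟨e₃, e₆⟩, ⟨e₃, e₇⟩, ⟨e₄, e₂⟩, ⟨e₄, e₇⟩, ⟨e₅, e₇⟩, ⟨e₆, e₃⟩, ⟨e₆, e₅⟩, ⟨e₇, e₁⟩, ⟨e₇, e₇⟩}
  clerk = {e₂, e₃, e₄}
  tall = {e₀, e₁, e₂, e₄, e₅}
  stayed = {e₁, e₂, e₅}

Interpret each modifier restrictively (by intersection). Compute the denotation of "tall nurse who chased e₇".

⟦who chased e₇⟧ = {x : ⟨x, e₇⟩ ∈ ⟦chased⟧} = {e₀, e₁, e₂, e₃, e₄, e₅, e₇}
⟦nurse⟧ = {e₀, e₂, e₃, e₄, e₅, e₆, e₇}
… ∩ ⟦who chased e₇⟧ = {e₀, e₂, e₃, e₄, e₅, e₆, e₇} ∩ {e₀, e₁, e₂, e₃, e₄, e₅, e₇} = {e₀, e₂, e₃, e₄, e₅, e₇}
… ∩ ⟦tall⟧ = {e₀, e₂, e₃, e₄, e₅, e₇} ∩ {e₀, e₁, e₂, e₄, e₅} = {e₀, e₂, e₄, e₅}
So ⟦tall nurse who chased e₇⟧ = {e₀, e₂, e₄, e₅}.

{e₀, e₂, e₄, e₅}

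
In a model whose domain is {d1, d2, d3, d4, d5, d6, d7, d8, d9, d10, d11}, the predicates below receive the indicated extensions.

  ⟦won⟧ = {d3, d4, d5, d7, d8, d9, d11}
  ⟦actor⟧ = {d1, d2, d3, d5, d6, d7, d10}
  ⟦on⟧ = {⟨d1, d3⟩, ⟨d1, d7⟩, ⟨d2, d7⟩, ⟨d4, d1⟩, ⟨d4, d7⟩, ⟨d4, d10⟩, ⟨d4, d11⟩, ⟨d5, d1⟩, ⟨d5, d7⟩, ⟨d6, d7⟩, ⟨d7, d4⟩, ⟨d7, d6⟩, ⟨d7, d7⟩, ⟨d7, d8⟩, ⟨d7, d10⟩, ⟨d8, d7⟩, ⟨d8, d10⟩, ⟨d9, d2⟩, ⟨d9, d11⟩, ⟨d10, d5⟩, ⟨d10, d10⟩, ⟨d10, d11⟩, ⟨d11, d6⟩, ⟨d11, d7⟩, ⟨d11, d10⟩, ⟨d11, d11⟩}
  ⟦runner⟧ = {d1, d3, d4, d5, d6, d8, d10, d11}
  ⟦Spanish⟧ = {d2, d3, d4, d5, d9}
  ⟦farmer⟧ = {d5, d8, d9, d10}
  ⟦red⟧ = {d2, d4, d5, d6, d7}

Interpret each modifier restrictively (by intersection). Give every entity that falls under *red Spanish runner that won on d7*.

{d4, d5}

⟦that won⟧ = ⟦won⟧ = {d3, d4, d5, d7, d8, d9, d11}
⟦on d7⟧ = {x : ⟨x, d7⟩ ∈ ⟦on⟧} = {d1, d2, d4, d5, d6, d7, d8, d11}
⟦runner⟧ = {d1, d3, d4, d5, d6, d8, d10, d11}
… ∩ ⟦that won⟧ = {d1, d3, d4, d5, d6, d8, d10, d11} ∩ {d3, d4, d5, d7, d8, d9, d11} = {d3, d4, d5, d8, d11}
… ∩ ⟦on d7⟧ = {d3, d4, d5, d8, d11} ∩ {d1, d2, d4, d5, d6, d7, d8, d11} = {d4, d5, d8, d11}
… ∩ ⟦red⟧ = {d4, d5, d8, d11} ∩ {d2, d4, d5, d6, d7} = {d4, d5}
… ∩ ⟦Spanish⟧ = {d4, d5} ∩ {d2, d3, d4, d5, d9} = {d4, d5}
So ⟦red Spanish runner that won on d7⟧ = {d4, d5}.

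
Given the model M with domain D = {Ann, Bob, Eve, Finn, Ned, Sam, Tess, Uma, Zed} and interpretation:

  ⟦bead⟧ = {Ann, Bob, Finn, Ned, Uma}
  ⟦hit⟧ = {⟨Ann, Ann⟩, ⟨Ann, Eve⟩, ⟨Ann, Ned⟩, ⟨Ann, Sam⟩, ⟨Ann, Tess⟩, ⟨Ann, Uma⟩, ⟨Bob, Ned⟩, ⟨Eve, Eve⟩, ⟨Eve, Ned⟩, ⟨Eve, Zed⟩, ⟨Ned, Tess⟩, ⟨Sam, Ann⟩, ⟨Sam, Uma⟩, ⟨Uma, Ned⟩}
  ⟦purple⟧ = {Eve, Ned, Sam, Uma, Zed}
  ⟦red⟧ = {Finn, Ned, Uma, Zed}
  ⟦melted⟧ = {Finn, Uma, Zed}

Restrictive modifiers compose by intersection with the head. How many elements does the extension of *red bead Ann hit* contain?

⟦Ann hit⟧ = {x : ⟨Ann, x⟩ ∈ ⟦hit⟧} = {Ann, Eve, Ned, Sam, Tess, Uma}
⟦bead⟧ = {Ann, Bob, Finn, Ned, Uma}
… ∩ ⟦Ann hit⟧ = {Ann, Bob, Finn, Ned, Uma} ∩ {Ann, Eve, Ned, Sam, Tess, Uma} = {Ann, Ned, Uma}
… ∩ ⟦red⟧ = {Ann, Ned, Uma} ∩ {Finn, Ned, Uma, Zed} = {Ned, Uma}
⟦red bead Ann hit⟧ = {Ned, Uma}, so the cardinality is 2.

2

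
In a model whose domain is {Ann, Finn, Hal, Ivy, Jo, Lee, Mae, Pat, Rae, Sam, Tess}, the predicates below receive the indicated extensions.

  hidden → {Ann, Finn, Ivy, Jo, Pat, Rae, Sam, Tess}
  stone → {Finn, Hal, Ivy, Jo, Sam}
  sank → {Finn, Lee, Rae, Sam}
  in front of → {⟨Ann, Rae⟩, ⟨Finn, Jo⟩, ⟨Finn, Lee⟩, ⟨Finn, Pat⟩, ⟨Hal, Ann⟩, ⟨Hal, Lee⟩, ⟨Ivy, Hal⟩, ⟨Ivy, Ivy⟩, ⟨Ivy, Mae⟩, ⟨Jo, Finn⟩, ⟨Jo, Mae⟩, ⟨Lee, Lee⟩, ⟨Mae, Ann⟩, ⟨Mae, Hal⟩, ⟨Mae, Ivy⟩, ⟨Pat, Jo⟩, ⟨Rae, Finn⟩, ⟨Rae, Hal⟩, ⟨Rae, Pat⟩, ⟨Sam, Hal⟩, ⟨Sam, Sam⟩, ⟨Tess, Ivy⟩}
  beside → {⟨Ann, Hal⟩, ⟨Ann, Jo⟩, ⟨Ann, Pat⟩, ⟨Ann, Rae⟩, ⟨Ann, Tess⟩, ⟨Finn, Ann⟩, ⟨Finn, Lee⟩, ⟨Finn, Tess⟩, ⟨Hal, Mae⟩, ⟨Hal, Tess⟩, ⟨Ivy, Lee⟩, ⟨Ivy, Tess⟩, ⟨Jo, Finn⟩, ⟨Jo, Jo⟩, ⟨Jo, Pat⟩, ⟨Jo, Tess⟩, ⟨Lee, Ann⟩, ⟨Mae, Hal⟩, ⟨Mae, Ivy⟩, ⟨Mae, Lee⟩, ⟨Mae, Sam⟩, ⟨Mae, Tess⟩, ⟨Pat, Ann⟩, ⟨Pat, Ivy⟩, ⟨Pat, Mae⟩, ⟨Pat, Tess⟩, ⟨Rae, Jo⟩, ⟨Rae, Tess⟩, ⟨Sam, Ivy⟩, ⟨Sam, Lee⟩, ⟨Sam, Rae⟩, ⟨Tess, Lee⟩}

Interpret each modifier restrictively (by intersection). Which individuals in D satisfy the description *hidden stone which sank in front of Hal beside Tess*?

⟦which sank⟧ = ⟦sank⟧ = {Finn, Lee, Rae, Sam}
⟦in front of Hal⟧ = {x : ⟨x, Hal⟩ ∈ ⟦in front of⟧} = {Ivy, Mae, Rae, Sam}
⟦beside Tess⟧ = {x : ⟨x, Tess⟩ ∈ ⟦beside⟧} = {Ann, Finn, Hal, Ivy, Jo, Mae, Pat, Rae}
⟦stone⟧ = {Finn, Hal, Ivy, Jo, Sam}
… ∩ ⟦which sank⟧ = {Finn, Hal, Ivy, Jo, Sam} ∩ {Finn, Lee, Rae, Sam} = {Finn, Sam}
… ∩ ⟦in front of Hal⟧ = {Finn, Sam} ∩ {Ivy, Mae, Rae, Sam} = {Sam}
… ∩ ⟦beside Tess⟧ = {Sam} ∩ {Ann, Finn, Hal, Ivy, Jo, Mae, Pat, Rae} = ∅
… ∩ ⟦hidden⟧ = ∅ ∩ {Ann, Finn, Ivy, Jo, Pat, Rae, Sam, Tess} = ∅
So ⟦hidden stone which sank in front of Hal beside Tess⟧ = {}.

{}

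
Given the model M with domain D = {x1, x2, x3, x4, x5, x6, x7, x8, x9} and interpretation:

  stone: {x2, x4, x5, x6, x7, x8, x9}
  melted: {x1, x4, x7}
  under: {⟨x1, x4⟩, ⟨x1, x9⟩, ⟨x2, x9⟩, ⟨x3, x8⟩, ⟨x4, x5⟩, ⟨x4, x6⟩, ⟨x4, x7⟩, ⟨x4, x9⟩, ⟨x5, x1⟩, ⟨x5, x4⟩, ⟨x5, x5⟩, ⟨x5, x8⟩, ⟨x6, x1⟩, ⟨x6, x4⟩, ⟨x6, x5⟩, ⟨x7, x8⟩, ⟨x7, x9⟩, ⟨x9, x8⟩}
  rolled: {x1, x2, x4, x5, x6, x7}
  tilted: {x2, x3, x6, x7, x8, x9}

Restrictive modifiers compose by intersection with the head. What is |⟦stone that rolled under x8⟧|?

⟦that rolled⟧ = ⟦rolled⟧ = {x1, x2, x4, x5, x6, x7}
⟦under x8⟧ = {x : ⟨x, x8⟩ ∈ ⟦under⟧} = {x3, x5, x7, x9}
⟦stone⟧ = {x2, x4, x5, x6, x7, x8, x9}
… ∩ ⟦that rolled⟧ = {x2, x4, x5, x6, x7, x8, x9} ∩ {x1, x2, x4, x5, x6, x7} = {x2, x4, x5, x6, x7}
… ∩ ⟦under x8⟧ = {x2, x4, x5, x6, x7} ∩ {x3, x5, x7, x9} = {x5, x7}
⟦stone that rolled under x8⟧ = {x5, x7}, so the cardinality is 2.

2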